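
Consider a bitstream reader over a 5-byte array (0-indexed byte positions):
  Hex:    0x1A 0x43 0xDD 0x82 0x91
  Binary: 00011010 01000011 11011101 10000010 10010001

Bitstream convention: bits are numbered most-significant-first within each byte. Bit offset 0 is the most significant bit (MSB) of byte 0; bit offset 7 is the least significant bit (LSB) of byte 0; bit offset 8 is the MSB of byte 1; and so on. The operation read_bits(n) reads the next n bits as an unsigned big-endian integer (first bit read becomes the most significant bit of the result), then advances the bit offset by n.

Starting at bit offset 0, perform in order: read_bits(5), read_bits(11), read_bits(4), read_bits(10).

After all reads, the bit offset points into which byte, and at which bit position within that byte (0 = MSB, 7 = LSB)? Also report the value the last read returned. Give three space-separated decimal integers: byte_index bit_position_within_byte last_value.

Answer: 3 6 864

Derivation:
Read 1: bits[0:5] width=5 -> value=3 (bin 00011); offset now 5 = byte 0 bit 5; 35 bits remain
Read 2: bits[5:16] width=11 -> value=579 (bin 01001000011); offset now 16 = byte 2 bit 0; 24 bits remain
Read 3: bits[16:20] width=4 -> value=13 (bin 1101); offset now 20 = byte 2 bit 4; 20 bits remain
Read 4: bits[20:30] width=10 -> value=864 (bin 1101100000); offset now 30 = byte 3 bit 6; 10 bits remain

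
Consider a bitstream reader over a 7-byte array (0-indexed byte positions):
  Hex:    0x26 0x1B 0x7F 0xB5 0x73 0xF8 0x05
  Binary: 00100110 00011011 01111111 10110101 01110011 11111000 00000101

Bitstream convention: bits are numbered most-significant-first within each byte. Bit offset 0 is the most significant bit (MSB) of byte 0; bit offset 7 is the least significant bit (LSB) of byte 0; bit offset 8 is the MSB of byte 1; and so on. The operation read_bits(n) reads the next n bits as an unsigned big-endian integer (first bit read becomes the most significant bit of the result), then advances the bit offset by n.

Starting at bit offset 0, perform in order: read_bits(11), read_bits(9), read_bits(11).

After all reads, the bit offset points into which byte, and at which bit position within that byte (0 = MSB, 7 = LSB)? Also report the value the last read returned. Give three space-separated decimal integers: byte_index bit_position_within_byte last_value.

Answer: 3 7 2010

Derivation:
Read 1: bits[0:11] width=11 -> value=304 (bin 00100110000); offset now 11 = byte 1 bit 3; 45 bits remain
Read 2: bits[11:20] width=9 -> value=439 (bin 110110111); offset now 20 = byte 2 bit 4; 36 bits remain
Read 3: bits[20:31] width=11 -> value=2010 (bin 11111011010); offset now 31 = byte 3 bit 7; 25 bits remain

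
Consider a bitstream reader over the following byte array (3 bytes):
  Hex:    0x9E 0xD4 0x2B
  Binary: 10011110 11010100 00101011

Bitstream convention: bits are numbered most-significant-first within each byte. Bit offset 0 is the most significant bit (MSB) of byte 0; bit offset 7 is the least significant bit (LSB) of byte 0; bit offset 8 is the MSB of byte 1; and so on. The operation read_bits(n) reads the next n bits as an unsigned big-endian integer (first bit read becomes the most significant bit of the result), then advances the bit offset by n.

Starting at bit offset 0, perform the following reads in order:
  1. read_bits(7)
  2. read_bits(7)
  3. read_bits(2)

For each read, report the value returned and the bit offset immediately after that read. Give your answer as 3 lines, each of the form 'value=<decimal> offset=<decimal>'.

Read 1: bits[0:7] width=7 -> value=79 (bin 1001111); offset now 7 = byte 0 bit 7; 17 bits remain
Read 2: bits[7:14] width=7 -> value=53 (bin 0110101); offset now 14 = byte 1 bit 6; 10 bits remain
Read 3: bits[14:16] width=2 -> value=0 (bin 00); offset now 16 = byte 2 bit 0; 8 bits remain

Answer: value=79 offset=7
value=53 offset=14
value=0 offset=16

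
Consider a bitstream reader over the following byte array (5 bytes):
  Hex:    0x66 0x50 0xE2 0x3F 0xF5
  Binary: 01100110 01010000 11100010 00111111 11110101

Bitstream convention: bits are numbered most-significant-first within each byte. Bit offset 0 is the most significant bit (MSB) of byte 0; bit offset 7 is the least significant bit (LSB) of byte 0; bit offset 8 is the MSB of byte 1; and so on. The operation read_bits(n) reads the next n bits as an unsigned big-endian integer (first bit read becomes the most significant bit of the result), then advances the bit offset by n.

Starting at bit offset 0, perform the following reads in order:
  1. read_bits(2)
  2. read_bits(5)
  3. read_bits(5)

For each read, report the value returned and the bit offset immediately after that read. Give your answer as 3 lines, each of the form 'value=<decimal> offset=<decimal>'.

Read 1: bits[0:2] width=2 -> value=1 (bin 01); offset now 2 = byte 0 bit 2; 38 bits remain
Read 2: bits[2:7] width=5 -> value=19 (bin 10011); offset now 7 = byte 0 bit 7; 33 bits remain
Read 3: bits[7:12] width=5 -> value=5 (bin 00101); offset now 12 = byte 1 bit 4; 28 bits remain

Answer: value=1 offset=2
value=19 offset=7
value=5 offset=12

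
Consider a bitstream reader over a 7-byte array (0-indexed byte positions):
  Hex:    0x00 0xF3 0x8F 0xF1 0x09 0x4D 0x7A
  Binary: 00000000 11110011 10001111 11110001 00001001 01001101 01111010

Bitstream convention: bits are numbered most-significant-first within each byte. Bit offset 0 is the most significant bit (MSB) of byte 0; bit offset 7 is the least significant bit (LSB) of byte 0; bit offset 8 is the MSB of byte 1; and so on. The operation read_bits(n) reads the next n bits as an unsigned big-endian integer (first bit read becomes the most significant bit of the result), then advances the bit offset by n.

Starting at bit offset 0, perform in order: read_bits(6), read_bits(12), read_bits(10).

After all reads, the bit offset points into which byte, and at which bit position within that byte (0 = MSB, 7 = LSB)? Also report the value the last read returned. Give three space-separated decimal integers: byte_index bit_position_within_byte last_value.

Read 1: bits[0:6] width=6 -> value=0 (bin 000000); offset now 6 = byte 0 bit 6; 50 bits remain
Read 2: bits[6:18] width=12 -> value=974 (bin 001111001110); offset now 18 = byte 2 bit 2; 38 bits remain
Read 3: bits[18:28] width=10 -> value=255 (bin 0011111111); offset now 28 = byte 3 bit 4; 28 bits remain

Answer: 3 4 255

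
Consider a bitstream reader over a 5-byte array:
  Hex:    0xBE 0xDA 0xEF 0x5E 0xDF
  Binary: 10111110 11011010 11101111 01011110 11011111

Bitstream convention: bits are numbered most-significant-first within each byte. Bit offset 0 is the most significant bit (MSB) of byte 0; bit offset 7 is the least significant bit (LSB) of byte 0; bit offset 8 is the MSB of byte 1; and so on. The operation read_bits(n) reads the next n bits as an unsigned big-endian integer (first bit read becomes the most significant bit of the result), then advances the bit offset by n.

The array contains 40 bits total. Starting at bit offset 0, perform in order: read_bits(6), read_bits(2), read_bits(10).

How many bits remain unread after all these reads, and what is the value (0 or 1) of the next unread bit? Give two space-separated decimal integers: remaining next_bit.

Read 1: bits[0:6] width=6 -> value=47 (bin 101111); offset now 6 = byte 0 bit 6; 34 bits remain
Read 2: bits[6:8] width=2 -> value=2 (bin 10); offset now 8 = byte 1 bit 0; 32 bits remain
Read 3: bits[8:18] width=10 -> value=875 (bin 1101101011); offset now 18 = byte 2 bit 2; 22 bits remain

Answer: 22 1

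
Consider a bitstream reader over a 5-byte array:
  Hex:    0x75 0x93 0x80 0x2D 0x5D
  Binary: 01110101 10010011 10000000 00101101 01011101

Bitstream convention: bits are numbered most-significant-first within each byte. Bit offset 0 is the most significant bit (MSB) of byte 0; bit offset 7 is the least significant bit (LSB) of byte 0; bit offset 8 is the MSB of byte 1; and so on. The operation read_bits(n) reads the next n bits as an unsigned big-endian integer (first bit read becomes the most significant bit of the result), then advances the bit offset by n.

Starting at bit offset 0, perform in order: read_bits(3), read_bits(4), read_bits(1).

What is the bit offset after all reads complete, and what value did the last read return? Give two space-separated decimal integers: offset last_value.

Answer: 8 1

Derivation:
Read 1: bits[0:3] width=3 -> value=3 (bin 011); offset now 3 = byte 0 bit 3; 37 bits remain
Read 2: bits[3:7] width=4 -> value=10 (bin 1010); offset now 7 = byte 0 bit 7; 33 bits remain
Read 3: bits[7:8] width=1 -> value=1 (bin 1); offset now 8 = byte 1 bit 0; 32 bits remain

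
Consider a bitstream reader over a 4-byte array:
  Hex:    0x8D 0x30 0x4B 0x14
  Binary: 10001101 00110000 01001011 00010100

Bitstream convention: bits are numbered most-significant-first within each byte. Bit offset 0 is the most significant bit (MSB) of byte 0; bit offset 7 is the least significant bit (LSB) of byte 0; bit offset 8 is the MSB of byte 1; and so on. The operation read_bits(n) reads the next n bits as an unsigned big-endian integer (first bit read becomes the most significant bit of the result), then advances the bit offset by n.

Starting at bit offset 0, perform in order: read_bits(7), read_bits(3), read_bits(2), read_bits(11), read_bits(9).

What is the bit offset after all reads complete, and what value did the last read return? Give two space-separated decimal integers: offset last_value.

Read 1: bits[0:7] width=7 -> value=70 (bin 1000110); offset now 7 = byte 0 bit 7; 25 bits remain
Read 2: bits[7:10] width=3 -> value=4 (bin 100); offset now 10 = byte 1 bit 2; 22 bits remain
Read 3: bits[10:12] width=2 -> value=3 (bin 11); offset now 12 = byte 1 bit 4; 20 bits remain
Read 4: bits[12:23] width=11 -> value=37 (bin 00000100101); offset now 23 = byte 2 bit 7; 9 bits remain
Read 5: bits[23:32] width=9 -> value=276 (bin 100010100); offset now 32 = byte 4 bit 0; 0 bits remain

Answer: 32 276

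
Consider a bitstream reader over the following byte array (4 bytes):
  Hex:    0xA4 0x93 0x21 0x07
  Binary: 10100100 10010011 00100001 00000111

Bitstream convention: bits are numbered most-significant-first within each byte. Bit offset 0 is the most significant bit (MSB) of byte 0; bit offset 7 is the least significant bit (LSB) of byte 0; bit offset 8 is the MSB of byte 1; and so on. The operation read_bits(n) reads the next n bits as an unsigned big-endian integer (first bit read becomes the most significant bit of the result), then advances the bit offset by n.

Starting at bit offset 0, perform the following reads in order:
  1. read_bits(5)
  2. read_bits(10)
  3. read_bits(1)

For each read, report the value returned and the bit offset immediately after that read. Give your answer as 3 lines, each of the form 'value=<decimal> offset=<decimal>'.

Read 1: bits[0:5] width=5 -> value=20 (bin 10100); offset now 5 = byte 0 bit 5; 27 bits remain
Read 2: bits[5:15] width=10 -> value=585 (bin 1001001001); offset now 15 = byte 1 bit 7; 17 bits remain
Read 3: bits[15:16] width=1 -> value=1 (bin 1); offset now 16 = byte 2 bit 0; 16 bits remain

Answer: value=20 offset=5
value=585 offset=15
value=1 offset=16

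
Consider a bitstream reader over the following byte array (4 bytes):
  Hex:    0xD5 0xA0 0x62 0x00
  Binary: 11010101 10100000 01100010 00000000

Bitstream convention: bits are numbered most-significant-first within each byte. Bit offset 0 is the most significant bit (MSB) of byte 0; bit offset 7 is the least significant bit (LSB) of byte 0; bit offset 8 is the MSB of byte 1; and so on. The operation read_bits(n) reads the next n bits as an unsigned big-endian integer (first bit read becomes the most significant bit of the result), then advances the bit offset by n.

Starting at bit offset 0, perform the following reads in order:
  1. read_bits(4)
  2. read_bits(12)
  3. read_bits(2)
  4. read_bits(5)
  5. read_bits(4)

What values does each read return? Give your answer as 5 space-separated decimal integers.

Answer: 13 1440 1 17 0

Derivation:
Read 1: bits[0:4] width=4 -> value=13 (bin 1101); offset now 4 = byte 0 bit 4; 28 bits remain
Read 2: bits[4:16] width=12 -> value=1440 (bin 010110100000); offset now 16 = byte 2 bit 0; 16 bits remain
Read 3: bits[16:18] width=2 -> value=1 (bin 01); offset now 18 = byte 2 bit 2; 14 bits remain
Read 4: bits[18:23] width=5 -> value=17 (bin 10001); offset now 23 = byte 2 bit 7; 9 bits remain
Read 5: bits[23:27] width=4 -> value=0 (bin 0000); offset now 27 = byte 3 bit 3; 5 bits remain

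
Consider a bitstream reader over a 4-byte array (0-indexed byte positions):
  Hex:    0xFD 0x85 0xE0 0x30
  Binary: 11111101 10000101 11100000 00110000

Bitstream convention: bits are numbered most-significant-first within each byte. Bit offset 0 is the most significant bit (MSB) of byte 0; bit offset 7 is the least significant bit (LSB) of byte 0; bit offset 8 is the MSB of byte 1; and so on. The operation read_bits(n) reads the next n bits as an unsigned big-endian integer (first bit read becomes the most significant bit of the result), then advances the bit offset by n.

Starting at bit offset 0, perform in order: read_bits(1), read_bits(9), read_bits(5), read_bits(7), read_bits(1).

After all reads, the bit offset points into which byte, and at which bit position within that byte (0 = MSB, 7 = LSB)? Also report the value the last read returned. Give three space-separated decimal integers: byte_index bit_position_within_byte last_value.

Read 1: bits[0:1] width=1 -> value=1 (bin 1); offset now 1 = byte 0 bit 1; 31 bits remain
Read 2: bits[1:10] width=9 -> value=502 (bin 111110110); offset now 10 = byte 1 bit 2; 22 bits remain
Read 3: bits[10:15] width=5 -> value=2 (bin 00010); offset now 15 = byte 1 bit 7; 17 bits remain
Read 4: bits[15:22] width=7 -> value=120 (bin 1111000); offset now 22 = byte 2 bit 6; 10 bits remain
Read 5: bits[22:23] width=1 -> value=0 (bin 0); offset now 23 = byte 2 bit 7; 9 bits remain

Answer: 2 7 0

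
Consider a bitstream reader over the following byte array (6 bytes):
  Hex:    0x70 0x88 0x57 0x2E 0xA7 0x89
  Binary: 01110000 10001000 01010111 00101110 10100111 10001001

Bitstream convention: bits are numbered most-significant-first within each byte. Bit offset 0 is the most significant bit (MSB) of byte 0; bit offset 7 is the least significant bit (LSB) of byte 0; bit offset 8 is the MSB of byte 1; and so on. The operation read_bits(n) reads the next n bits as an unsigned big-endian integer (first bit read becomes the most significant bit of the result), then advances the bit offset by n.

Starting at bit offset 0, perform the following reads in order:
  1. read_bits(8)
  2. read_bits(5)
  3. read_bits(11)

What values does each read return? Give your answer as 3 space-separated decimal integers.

Read 1: bits[0:8] width=8 -> value=112 (bin 01110000); offset now 8 = byte 1 bit 0; 40 bits remain
Read 2: bits[8:13] width=5 -> value=17 (bin 10001); offset now 13 = byte 1 bit 5; 35 bits remain
Read 3: bits[13:24] width=11 -> value=87 (bin 00001010111); offset now 24 = byte 3 bit 0; 24 bits remain

Answer: 112 17 87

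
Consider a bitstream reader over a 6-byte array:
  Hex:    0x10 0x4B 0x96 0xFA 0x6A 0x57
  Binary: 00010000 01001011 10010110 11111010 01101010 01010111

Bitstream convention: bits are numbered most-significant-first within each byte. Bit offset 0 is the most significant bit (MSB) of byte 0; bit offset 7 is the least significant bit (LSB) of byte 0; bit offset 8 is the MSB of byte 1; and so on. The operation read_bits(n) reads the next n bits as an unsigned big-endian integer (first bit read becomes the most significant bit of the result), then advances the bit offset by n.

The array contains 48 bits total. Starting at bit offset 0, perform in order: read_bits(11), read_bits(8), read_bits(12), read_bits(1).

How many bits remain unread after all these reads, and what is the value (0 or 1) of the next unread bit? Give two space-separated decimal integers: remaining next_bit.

Answer: 16 0

Derivation:
Read 1: bits[0:11] width=11 -> value=130 (bin 00010000010); offset now 11 = byte 1 bit 3; 37 bits remain
Read 2: bits[11:19] width=8 -> value=92 (bin 01011100); offset now 19 = byte 2 bit 3; 29 bits remain
Read 3: bits[19:31] width=12 -> value=2941 (bin 101101111101); offset now 31 = byte 3 bit 7; 17 bits remain
Read 4: bits[31:32] width=1 -> value=0 (bin 0); offset now 32 = byte 4 bit 0; 16 bits remain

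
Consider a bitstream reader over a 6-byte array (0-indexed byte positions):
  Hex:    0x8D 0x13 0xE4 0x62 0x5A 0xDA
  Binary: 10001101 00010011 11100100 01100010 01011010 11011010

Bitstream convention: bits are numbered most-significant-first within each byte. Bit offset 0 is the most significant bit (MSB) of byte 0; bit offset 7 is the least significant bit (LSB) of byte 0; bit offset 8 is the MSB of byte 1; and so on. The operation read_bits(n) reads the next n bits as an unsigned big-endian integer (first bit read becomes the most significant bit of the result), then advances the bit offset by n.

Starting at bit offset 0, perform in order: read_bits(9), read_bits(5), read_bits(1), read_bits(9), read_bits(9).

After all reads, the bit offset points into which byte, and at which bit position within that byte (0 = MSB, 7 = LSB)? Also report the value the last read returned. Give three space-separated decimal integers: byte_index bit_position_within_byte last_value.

Answer: 4 1 196

Derivation:
Read 1: bits[0:9] width=9 -> value=282 (bin 100011010); offset now 9 = byte 1 bit 1; 39 bits remain
Read 2: bits[9:14] width=5 -> value=4 (bin 00100); offset now 14 = byte 1 bit 6; 34 bits remain
Read 3: bits[14:15] width=1 -> value=1 (bin 1); offset now 15 = byte 1 bit 7; 33 bits remain
Read 4: bits[15:24] width=9 -> value=484 (bin 111100100); offset now 24 = byte 3 bit 0; 24 bits remain
Read 5: bits[24:33] width=9 -> value=196 (bin 011000100); offset now 33 = byte 4 bit 1; 15 bits remain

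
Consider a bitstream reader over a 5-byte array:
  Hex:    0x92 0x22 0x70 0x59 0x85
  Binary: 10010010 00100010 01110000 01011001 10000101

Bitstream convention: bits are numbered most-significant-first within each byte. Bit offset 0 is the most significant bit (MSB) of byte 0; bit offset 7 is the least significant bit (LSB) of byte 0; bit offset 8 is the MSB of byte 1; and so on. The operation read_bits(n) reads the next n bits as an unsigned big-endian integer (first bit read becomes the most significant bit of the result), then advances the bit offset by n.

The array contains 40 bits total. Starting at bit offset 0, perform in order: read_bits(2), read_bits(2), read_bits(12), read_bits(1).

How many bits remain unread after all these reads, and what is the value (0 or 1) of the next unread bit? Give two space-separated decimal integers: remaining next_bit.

Read 1: bits[0:2] width=2 -> value=2 (bin 10); offset now 2 = byte 0 bit 2; 38 bits remain
Read 2: bits[2:4] width=2 -> value=1 (bin 01); offset now 4 = byte 0 bit 4; 36 bits remain
Read 3: bits[4:16] width=12 -> value=546 (bin 001000100010); offset now 16 = byte 2 bit 0; 24 bits remain
Read 4: bits[16:17] width=1 -> value=0 (bin 0); offset now 17 = byte 2 bit 1; 23 bits remain

Answer: 23 1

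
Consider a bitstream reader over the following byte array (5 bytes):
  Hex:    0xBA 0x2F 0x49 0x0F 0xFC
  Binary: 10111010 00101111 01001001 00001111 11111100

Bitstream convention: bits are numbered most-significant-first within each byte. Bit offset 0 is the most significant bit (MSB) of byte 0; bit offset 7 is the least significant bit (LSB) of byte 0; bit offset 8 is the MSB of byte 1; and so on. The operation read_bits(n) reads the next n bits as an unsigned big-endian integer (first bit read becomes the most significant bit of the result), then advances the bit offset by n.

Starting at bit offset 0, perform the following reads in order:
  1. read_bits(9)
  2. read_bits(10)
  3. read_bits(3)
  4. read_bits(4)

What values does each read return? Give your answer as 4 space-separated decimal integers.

Answer: 372 378 2 4

Derivation:
Read 1: bits[0:9] width=9 -> value=372 (bin 101110100); offset now 9 = byte 1 bit 1; 31 bits remain
Read 2: bits[9:19] width=10 -> value=378 (bin 0101111010); offset now 19 = byte 2 bit 3; 21 bits remain
Read 3: bits[19:22] width=3 -> value=2 (bin 010); offset now 22 = byte 2 bit 6; 18 bits remain
Read 4: bits[22:26] width=4 -> value=4 (bin 0100); offset now 26 = byte 3 bit 2; 14 bits remain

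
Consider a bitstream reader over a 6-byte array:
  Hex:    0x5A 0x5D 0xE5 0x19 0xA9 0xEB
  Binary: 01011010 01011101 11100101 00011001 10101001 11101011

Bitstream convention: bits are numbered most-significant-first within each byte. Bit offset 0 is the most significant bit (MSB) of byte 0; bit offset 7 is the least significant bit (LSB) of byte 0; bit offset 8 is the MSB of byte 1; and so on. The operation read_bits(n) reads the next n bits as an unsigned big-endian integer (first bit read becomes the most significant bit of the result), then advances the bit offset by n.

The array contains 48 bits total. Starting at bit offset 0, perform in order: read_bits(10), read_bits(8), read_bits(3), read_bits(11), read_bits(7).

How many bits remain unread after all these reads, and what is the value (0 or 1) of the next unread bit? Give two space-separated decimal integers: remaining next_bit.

Read 1: bits[0:10] width=10 -> value=361 (bin 0101101001); offset now 10 = byte 1 bit 2; 38 bits remain
Read 2: bits[10:18] width=8 -> value=119 (bin 01110111); offset now 18 = byte 2 bit 2; 30 bits remain
Read 3: bits[18:21] width=3 -> value=4 (bin 100); offset now 21 = byte 2 bit 5; 27 bits remain
Read 4: bits[21:32] width=11 -> value=1305 (bin 10100011001); offset now 32 = byte 4 bit 0; 16 bits remain
Read 5: bits[32:39] width=7 -> value=84 (bin 1010100); offset now 39 = byte 4 bit 7; 9 bits remain

Answer: 9 1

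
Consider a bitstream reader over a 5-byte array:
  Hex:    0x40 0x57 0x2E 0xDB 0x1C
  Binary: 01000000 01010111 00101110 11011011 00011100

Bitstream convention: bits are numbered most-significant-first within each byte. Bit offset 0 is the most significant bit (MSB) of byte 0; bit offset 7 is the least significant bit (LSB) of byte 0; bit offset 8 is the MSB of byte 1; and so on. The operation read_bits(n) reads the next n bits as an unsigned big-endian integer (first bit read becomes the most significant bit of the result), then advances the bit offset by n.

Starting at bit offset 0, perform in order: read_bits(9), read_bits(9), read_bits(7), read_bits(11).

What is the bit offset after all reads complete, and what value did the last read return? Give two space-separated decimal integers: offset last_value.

Read 1: bits[0:9] width=9 -> value=128 (bin 010000000); offset now 9 = byte 1 bit 1; 31 bits remain
Read 2: bits[9:18] width=9 -> value=348 (bin 101011100); offset now 18 = byte 2 bit 2; 22 bits remain
Read 3: bits[18:25] width=7 -> value=93 (bin 1011101); offset now 25 = byte 3 bit 1; 15 bits remain
Read 4: bits[25:36] width=11 -> value=1457 (bin 10110110001); offset now 36 = byte 4 bit 4; 4 bits remain

Answer: 36 1457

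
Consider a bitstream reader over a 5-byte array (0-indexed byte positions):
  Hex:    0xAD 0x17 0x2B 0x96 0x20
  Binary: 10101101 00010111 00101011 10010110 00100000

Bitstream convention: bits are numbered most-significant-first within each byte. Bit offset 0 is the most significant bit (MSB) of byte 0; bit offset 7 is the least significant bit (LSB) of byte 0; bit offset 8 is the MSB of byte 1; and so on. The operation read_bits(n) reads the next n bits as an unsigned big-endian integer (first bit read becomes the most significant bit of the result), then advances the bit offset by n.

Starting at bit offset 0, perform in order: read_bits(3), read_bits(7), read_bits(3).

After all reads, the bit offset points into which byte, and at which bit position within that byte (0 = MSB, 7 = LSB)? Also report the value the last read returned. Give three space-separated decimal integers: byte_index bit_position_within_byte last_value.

Read 1: bits[0:3] width=3 -> value=5 (bin 101); offset now 3 = byte 0 bit 3; 37 bits remain
Read 2: bits[3:10] width=7 -> value=52 (bin 0110100); offset now 10 = byte 1 bit 2; 30 bits remain
Read 3: bits[10:13] width=3 -> value=2 (bin 010); offset now 13 = byte 1 bit 5; 27 bits remain

Answer: 1 5 2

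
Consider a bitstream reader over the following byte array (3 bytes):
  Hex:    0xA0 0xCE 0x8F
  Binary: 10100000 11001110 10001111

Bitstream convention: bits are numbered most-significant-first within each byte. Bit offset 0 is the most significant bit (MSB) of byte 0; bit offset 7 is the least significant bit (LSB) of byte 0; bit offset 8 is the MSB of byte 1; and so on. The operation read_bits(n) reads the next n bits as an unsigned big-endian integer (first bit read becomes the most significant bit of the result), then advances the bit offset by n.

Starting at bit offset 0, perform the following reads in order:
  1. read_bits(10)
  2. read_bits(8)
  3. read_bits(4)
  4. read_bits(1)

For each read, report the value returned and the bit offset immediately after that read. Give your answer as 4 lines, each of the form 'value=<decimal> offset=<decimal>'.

Read 1: bits[0:10] width=10 -> value=643 (bin 1010000011); offset now 10 = byte 1 bit 2; 14 bits remain
Read 2: bits[10:18] width=8 -> value=58 (bin 00111010); offset now 18 = byte 2 bit 2; 6 bits remain
Read 3: bits[18:22] width=4 -> value=3 (bin 0011); offset now 22 = byte 2 bit 6; 2 bits remain
Read 4: bits[22:23] width=1 -> value=1 (bin 1); offset now 23 = byte 2 bit 7; 1 bits remain

Answer: value=643 offset=10
value=58 offset=18
value=3 offset=22
value=1 offset=23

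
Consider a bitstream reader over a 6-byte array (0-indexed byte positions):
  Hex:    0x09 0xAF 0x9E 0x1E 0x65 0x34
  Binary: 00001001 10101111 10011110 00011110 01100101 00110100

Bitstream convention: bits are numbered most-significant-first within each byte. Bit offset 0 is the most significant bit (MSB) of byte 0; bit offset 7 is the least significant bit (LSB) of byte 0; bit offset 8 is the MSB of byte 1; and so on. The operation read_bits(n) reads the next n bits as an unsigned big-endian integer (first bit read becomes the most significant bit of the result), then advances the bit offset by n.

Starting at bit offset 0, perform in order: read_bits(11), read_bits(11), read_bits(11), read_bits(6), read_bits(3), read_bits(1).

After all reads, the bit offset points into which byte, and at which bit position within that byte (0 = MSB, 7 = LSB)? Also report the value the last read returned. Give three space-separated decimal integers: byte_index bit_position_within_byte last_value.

Answer: 5 3 1

Derivation:
Read 1: bits[0:11] width=11 -> value=77 (bin 00001001101); offset now 11 = byte 1 bit 3; 37 bits remain
Read 2: bits[11:22] width=11 -> value=999 (bin 01111100111); offset now 22 = byte 2 bit 6; 26 bits remain
Read 3: bits[22:33] width=11 -> value=1084 (bin 10000111100); offset now 33 = byte 4 bit 1; 15 bits remain
Read 4: bits[33:39] width=6 -> value=50 (bin 110010); offset now 39 = byte 4 bit 7; 9 bits remain
Read 5: bits[39:42] width=3 -> value=4 (bin 100); offset now 42 = byte 5 bit 2; 6 bits remain
Read 6: bits[42:43] width=1 -> value=1 (bin 1); offset now 43 = byte 5 bit 3; 5 bits remain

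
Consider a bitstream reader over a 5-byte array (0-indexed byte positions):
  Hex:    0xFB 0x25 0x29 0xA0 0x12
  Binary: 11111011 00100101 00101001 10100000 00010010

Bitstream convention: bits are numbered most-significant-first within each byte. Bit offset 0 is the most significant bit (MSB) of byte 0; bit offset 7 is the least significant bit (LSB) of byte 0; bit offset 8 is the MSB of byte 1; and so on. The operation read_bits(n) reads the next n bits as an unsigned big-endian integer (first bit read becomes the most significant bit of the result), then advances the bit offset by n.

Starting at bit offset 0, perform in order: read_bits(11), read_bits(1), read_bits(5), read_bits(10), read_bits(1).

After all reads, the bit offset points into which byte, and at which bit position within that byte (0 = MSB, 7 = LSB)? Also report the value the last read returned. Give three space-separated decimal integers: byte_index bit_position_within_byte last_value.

Answer: 3 4 0

Derivation:
Read 1: bits[0:11] width=11 -> value=2009 (bin 11111011001); offset now 11 = byte 1 bit 3; 29 bits remain
Read 2: bits[11:12] width=1 -> value=0 (bin 0); offset now 12 = byte 1 bit 4; 28 bits remain
Read 3: bits[12:17] width=5 -> value=10 (bin 01010); offset now 17 = byte 2 bit 1; 23 bits remain
Read 4: bits[17:27] width=10 -> value=333 (bin 0101001101); offset now 27 = byte 3 bit 3; 13 bits remain
Read 5: bits[27:28] width=1 -> value=0 (bin 0); offset now 28 = byte 3 bit 4; 12 bits remain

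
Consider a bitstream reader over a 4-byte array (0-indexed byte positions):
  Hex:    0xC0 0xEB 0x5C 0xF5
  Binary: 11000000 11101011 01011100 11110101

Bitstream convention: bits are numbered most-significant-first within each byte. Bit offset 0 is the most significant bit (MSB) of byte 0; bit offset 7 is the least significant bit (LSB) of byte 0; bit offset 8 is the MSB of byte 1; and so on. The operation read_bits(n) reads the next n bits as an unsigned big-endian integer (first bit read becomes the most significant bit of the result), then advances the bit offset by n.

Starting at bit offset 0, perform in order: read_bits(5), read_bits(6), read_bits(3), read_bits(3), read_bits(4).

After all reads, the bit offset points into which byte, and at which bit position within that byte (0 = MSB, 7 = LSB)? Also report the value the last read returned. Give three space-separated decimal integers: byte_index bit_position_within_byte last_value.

Answer: 2 5 11

Derivation:
Read 1: bits[0:5] width=5 -> value=24 (bin 11000); offset now 5 = byte 0 bit 5; 27 bits remain
Read 2: bits[5:11] width=6 -> value=7 (bin 000111); offset now 11 = byte 1 bit 3; 21 bits remain
Read 3: bits[11:14] width=3 -> value=2 (bin 010); offset now 14 = byte 1 bit 6; 18 bits remain
Read 4: bits[14:17] width=3 -> value=6 (bin 110); offset now 17 = byte 2 bit 1; 15 bits remain
Read 5: bits[17:21] width=4 -> value=11 (bin 1011); offset now 21 = byte 2 bit 5; 11 bits remain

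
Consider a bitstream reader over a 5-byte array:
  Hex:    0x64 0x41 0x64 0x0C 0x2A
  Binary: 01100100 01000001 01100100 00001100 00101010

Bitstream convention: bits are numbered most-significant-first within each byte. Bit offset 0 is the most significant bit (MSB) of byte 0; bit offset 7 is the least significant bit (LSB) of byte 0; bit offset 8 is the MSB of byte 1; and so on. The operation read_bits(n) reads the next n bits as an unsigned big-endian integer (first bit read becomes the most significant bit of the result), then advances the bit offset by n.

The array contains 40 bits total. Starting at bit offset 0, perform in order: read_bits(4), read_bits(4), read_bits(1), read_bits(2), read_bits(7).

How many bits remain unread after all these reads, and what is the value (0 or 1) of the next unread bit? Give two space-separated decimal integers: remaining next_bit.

Read 1: bits[0:4] width=4 -> value=6 (bin 0110); offset now 4 = byte 0 bit 4; 36 bits remain
Read 2: bits[4:8] width=4 -> value=4 (bin 0100); offset now 8 = byte 1 bit 0; 32 bits remain
Read 3: bits[8:9] width=1 -> value=0 (bin 0); offset now 9 = byte 1 bit 1; 31 bits remain
Read 4: bits[9:11] width=2 -> value=2 (bin 10); offset now 11 = byte 1 bit 3; 29 bits remain
Read 5: bits[11:18] width=7 -> value=5 (bin 0000101); offset now 18 = byte 2 bit 2; 22 bits remain

Answer: 22 1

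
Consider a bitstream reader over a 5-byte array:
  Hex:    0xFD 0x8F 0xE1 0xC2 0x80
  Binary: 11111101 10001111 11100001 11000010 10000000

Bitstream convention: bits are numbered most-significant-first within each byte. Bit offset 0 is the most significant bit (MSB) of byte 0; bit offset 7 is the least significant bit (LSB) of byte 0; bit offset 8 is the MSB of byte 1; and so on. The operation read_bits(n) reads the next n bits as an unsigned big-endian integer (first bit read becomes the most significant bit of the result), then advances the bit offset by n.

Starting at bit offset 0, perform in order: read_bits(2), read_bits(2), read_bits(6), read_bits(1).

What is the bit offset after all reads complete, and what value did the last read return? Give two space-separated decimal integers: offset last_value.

Answer: 11 0

Derivation:
Read 1: bits[0:2] width=2 -> value=3 (bin 11); offset now 2 = byte 0 bit 2; 38 bits remain
Read 2: bits[2:4] width=2 -> value=3 (bin 11); offset now 4 = byte 0 bit 4; 36 bits remain
Read 3: bits[4:10] width=6 -> value=54 (bin 110110); offset now 10 = byte 1 bit 2; 30 bits remain
Read 4: bits[10:11] width=1 -> value=0 (bin 0); offset now 11 = byte 1 bit 3; 29 bits remain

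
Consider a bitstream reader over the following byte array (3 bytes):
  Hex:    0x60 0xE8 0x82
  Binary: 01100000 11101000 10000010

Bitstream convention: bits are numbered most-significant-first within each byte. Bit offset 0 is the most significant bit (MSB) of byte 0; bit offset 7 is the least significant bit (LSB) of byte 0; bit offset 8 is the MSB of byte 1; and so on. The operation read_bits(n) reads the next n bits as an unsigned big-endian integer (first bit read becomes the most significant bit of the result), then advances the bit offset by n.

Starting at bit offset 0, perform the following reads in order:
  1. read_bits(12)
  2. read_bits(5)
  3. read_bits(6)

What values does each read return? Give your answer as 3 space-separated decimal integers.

Answer: 1550 17 1

Derivation:
Read 1: bits[0:12] width=12 -> value=1550 (bin 011000001110); offset now 12 = byte 1 bit 4; 12 bits remain
Read 2: bits[12:17] width=5 -> value=17 (bin 10001); offset now 17 = byte 2 bit 1; 7 bits remain
Read 3: bits[17:23] width=6 -> value=1 (bin 000001); offset now 23 = byte 2 bit 7; 1 bits remain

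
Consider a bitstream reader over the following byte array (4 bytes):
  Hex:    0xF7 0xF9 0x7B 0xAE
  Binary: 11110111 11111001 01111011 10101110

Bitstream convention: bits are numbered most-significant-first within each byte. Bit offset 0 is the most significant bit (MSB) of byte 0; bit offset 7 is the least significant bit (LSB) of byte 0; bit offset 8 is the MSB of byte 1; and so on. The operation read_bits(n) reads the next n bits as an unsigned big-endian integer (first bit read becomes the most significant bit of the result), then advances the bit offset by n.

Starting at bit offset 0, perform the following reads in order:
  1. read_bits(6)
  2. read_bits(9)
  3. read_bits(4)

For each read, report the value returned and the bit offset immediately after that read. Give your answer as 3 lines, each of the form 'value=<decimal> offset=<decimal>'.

Read 1: bits[0:6] width=6 -> value=61 (bin 111101); offset now 6 = byte 0 bit 6; 26 bits remain
Read 2: bits[6:15] width=9 -> value=508 (bin 111111100); offset now 15 = byte 1 bit 7; 17 bits remain
Read 3: bits[15:19] width=4 -> value=11 (bin 1011); offset now 19 = byte 2 bit 3; 13 bits remain

Answer: value=61 offset=6
value=508 offset=15
value=11 offset=19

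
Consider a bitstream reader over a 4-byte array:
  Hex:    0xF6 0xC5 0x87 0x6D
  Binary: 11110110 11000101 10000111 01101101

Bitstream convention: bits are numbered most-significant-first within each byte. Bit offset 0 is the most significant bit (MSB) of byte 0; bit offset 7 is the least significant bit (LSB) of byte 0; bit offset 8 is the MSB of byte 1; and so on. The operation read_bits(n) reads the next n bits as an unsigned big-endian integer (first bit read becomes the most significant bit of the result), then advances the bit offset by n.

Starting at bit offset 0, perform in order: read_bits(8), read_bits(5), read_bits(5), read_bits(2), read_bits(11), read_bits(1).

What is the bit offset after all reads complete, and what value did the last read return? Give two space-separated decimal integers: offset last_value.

Read 1: bits[0:8] width=8 -> value=246 (bin 11110110); offset now 8 = byte 1 bit 0; 24 bits remain
Read 2: bits[8:13] width=5 -> value=24 (bin 11000); offset now 13 = byte 1 bit 5; 19 bits remain
Read 3: bits[13:18] width=5 -> value=22 (bin 10110); offset now 18 = byte 2 bit 2; 14 bits remain
Read 4: bits[18:20] width=2 -> value=0 (bin 00); offset now 20 = byte 2 bit 4; 12 bits remain
Read 5: bits[20:31] width=11 -> value=950 (bin 01110110110); offset now 31 = byte 3 bit 7; 1 bits remain
Read 6: bits[31:32] width=1 -> value=1 (bin 1); offset now 32 = byte 4 bit 0; 0 bits remain

Answer: 32 1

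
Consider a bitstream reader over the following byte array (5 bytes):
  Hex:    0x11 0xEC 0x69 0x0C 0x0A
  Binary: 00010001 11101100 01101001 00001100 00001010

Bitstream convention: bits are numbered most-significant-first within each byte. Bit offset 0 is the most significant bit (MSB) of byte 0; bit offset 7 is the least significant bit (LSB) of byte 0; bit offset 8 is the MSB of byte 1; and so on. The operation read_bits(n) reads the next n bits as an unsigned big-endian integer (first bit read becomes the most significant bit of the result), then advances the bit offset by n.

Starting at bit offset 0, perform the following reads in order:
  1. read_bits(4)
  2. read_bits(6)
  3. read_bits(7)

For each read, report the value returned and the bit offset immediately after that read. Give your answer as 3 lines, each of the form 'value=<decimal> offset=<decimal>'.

Answer: value=1 offset=4
value=7 offset=10
value=88 offset=17

Derivation:
Read 1: bits[0:4] width=4 -> value=1 (bin 0001); offset now 4 = byte 0 bit 4; 36 bits remain
Read 2: bits[4:10] width=6 -> value=7 (bin 000111); offset now 10 = byte 1 bit 2; 30 bits remain
Read 3: bits[10:17] width=7 -> value=88 (bin 1011000); offset now 17 = byte 2 bit 1; 23 bits remain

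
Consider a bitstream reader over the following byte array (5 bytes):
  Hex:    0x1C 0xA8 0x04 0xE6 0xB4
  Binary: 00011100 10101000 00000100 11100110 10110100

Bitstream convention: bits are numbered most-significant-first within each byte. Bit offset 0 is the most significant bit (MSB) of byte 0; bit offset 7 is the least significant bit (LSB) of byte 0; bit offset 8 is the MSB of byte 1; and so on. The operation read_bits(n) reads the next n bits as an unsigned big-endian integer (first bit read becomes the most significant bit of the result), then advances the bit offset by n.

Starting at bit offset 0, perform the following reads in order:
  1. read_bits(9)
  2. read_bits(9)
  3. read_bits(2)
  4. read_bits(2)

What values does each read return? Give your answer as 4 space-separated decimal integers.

Answer: 57 160 0 1

Derivation:
Read 1: bits[0:9] width=9 -> value=57 (bin 000111001); offset now 9 = byte 1 bit 1; 31 bits remain
Read 2: bits[9:18] width=9 -> value=160 (bin 010100000); offset now 18 = byte 2 bit 2; 22 bits remain
Read 3: bits[18:20] width=2 -> value=0 (bin 00); offset now 20 = byte 2 bit 4; 20 bits remain
Read 4: bits[20:22] width=2 -> value=1 (bin 01); offset now 22 = byte 2 bit 6; 18 bits remain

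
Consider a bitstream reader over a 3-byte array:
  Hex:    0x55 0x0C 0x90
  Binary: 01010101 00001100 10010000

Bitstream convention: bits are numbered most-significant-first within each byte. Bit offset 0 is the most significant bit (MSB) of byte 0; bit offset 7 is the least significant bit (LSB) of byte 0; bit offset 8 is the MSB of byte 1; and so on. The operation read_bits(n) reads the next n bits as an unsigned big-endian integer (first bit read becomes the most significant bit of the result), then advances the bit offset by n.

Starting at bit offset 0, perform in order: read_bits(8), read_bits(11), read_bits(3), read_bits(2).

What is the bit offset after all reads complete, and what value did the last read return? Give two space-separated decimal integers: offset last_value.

Answer: 24 0

Derivation:
Read 1: bits[0:8] width=8 -> value=85 (bin 01010101); offset now 8 = byte 1 bit 0; 16 bits remain
Read 2: bits[8:19] width=11 -> value=100 (bin 00001100100); offset now 19 = byte 2 bit 3; 5 bits remain
Read 3: bits[19:22] width=3 -> value=4 (bin 100); offset now 22 = byte 2 bit 6; 2 bits remain
Read 4: bits[22:24] width=2 -> value=0 (bin 00); offset now 24 = byte 3 bit 0; 0 bits remain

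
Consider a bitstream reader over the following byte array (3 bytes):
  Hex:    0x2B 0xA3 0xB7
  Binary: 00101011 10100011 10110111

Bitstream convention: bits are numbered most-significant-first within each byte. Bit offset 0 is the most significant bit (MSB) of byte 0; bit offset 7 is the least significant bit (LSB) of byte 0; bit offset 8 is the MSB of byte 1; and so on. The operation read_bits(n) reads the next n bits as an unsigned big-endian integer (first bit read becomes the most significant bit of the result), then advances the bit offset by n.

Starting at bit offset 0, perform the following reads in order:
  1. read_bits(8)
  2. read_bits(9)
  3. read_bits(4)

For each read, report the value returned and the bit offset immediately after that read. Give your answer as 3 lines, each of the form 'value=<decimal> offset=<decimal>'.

Read 1: bits[0:8] width=8 -> value=43 (bin 00101011); offset now 8 = byte 1 bit 0; 16 bits remain
Read 2: bits[8:17] width=9 -> value=327 (bin 101000111); offset now 17 = byte 2 bit 1; 7 bits remain
Read 3: bits[17:21] width=4 -> value=6 (bin 0110); offset now 21 = byte 2 bit 5; 3 bits remain

Answer: value=43 offset=8
value=327 offset=17
value=6 offset=21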